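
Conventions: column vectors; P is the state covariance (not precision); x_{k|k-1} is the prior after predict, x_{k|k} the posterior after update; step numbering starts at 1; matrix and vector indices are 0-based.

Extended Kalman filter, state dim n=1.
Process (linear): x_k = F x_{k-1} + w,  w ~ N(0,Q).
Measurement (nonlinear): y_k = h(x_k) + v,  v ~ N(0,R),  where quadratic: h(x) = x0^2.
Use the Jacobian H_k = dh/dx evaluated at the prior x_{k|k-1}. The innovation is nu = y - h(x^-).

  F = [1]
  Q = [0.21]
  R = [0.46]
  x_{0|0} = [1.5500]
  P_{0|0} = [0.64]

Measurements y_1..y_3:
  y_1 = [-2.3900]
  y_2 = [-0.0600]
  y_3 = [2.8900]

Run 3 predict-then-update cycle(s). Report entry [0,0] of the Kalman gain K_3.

step 1: x^-=[1.5500]  P^-=[0.8500]  H_jac=[3.1000]  S=[8.6285]  K=[0.3054]  nu=[-4.7925]  x^+=[0.0865]  P^+=[0.0453]
step 2: x^-=[0.0865]  P^-=[0.2553]  H_jac=[0.1729]  S=[0.4676]  K=[0.0944]  nu=[-0.0675]  x^+=[0.0801]  P^+=[0.2511]
step 3: x^-=[0.0801]  P^-=[0.4611]  H_jac=[0.1602]  S=[0.4718]  K=[0.1565]  nu=[2.8836]  x^+=[0.5315]  P^+=[0.4496]

K[0,0] = 0.1565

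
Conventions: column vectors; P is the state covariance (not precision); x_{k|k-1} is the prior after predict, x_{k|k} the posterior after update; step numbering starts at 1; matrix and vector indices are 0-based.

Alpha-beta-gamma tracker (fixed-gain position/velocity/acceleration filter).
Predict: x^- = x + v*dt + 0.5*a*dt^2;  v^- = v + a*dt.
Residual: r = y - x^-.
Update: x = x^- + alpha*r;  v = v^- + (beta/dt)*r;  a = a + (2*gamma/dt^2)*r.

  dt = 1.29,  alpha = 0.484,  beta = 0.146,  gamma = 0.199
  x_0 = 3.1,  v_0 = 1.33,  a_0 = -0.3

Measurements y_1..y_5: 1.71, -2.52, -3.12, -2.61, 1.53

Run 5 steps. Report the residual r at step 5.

step 1: x_pred=4.5661  r=-2.8561  x^+=3.1837  v^+=0.6198  a^+=-0.9831
step 2: x_pred=3.1652  r=-5.6852  x^+=0.4136  v^+=-1.2919  a^+=-2.3428
step 3: x_pred=-3.2023  r=0.0823  x^+=-3.1625  v^+=-4.3048  a^+=-2.3231
step 4: x_pred=-10.6486  r=8.0386  x^+=-6.7579  v^+=-6.3918  a^+=-0.4006
step 5: x_pred=-15.3367  r=16.8667  x^+=-7.1732  v^+=-4.9996  a^+=3.6334

resid = 16.8667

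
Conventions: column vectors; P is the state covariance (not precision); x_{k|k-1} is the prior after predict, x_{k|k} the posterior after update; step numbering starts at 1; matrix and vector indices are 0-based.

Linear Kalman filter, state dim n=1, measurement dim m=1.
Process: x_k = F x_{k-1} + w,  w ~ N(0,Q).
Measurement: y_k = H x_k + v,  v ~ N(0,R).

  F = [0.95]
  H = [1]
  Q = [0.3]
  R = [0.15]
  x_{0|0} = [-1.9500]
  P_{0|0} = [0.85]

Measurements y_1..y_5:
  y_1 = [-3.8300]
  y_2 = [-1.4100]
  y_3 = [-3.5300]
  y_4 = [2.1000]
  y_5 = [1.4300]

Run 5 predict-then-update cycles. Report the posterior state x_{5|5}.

x_post = [1.2281]

step 1: x^-=[-1.8525]  P^-=[1.0671]  S=[1.2171]  K=[0.8768]  nu=[-1.9775]  x^+=[-3.5863]  P^+=[0.1315]
step 2: x^-=[-3.4070]  P^-=[0.4187]  S=[0.5687]  K=[0.7362]  nu=[1.9970]  x^+=[-1.9367]  P^+=[0.1104]
step 3: x^-=[-1.8399]  P^-=[0.3997]  S=[0.5497]  K=[0.7271]  nu=[-1.6901]  x^+=[-3.0688]  P^+=[0.1091]
step 4: x^-=[-2.9153]  P^-=[0.3984]  S=[0.5484]  K=[0.7265]  nu=[5.0153]  x^+=[0.7283]  P^+=[0.1090]
step 5: x^-=[0.6919]  P^-=[0.3983]  S=[0.5483]  K=[0.7265]  nu=[0.7381]  x^+=[1.2281]  P^+=[0.1090]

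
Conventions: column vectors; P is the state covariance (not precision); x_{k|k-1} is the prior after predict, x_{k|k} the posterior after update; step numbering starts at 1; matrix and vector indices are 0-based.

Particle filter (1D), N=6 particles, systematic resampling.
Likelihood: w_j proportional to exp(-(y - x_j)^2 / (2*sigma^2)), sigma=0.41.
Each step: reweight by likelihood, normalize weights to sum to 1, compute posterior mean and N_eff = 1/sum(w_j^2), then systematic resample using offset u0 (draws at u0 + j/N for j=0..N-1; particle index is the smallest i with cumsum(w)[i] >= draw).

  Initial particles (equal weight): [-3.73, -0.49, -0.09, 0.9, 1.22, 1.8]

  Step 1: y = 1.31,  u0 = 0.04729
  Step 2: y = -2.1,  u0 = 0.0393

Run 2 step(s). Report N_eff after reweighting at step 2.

step 1: w=[0.0000, 0.0000, 0.0014, 0.2923, 0.4704, 0.2359]  mean=1.2614  Neff=2.7599  idx=[3, 3, 4, 4, 4, 5]
step 2: w=[0.4982, 0.4982, 0.0012, 0.0012, 0.0012, 0.0000]  mean=0.9012  Neff=2.0147  idx=[0, 0, 0, 1, 1, 1]

N_eff = 2.0147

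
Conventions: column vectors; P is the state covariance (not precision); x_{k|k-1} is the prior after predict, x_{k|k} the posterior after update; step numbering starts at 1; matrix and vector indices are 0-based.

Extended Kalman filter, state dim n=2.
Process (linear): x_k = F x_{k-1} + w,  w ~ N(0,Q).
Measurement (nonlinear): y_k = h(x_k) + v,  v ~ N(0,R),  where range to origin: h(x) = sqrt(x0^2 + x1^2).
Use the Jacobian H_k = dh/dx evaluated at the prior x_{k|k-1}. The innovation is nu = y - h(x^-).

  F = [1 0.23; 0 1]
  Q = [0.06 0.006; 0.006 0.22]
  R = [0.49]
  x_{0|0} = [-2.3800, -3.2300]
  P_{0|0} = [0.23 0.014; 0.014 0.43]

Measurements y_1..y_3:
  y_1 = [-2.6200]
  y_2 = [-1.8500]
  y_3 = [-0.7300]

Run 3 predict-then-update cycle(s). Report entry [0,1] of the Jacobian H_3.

step 1: x^-=[-3.1229, -3.2300]  P^-=[0.3192 0.1189; 0.1189 0.6500]  H_jac=[-0.6951 -0.7189]  S=[1.0990]  K=[-0.2797; -0.5004]  nu=[-7.1128]  x^+=[-1.1338, 0.3293]  P^+=[0.2332 -0.0349; -0.0349 0.3748]
step 2: x^-=[-1.0580, 0.3293]  P^-=[0.2970 0.0573; 0.0573 0.5948]  H_jac=[-0.9548 0.2972]  S=[0.7808]  K=[-0.3414; 0.1563]  nu=[-2.9581]  x^+=[-0.0481, -0.1331]  P^+=[0.2060 0.0990; 0.0990 0.5757]
step 3: x^-=[-0.0787, -0.1331]  P^-=[0.3420 0.2374; 0.2374 0.7957]  H_jac=[-0.5092 -0.8607]  S=[1.3762]  K=[-0.2750; -0.5855]  nu=[-0.8846]  x^+=[0.1645, 0.3849]  P^+=[0.2379 0.0158; 0.0158 0.3240]

H_jac[0,1] = -0.8607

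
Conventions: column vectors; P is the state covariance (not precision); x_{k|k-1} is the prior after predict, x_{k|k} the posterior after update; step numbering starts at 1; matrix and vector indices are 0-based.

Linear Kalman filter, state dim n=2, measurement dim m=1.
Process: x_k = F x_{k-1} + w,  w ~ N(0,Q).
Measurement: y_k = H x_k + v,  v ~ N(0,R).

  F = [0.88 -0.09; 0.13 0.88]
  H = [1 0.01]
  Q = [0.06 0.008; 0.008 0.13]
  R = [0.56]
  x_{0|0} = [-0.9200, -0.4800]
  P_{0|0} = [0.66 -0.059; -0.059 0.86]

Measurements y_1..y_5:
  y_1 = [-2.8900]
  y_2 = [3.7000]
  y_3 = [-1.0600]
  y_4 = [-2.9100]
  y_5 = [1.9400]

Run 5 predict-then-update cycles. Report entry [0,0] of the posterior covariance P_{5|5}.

P_post[0,0] = 0.1387

step 1: x^-=[-0.7664, -0.5420]  P^-=[0.5874 -0.0296; -0.0296 0.7936]  S=[1.1469]  K=[0.5119; -0.0189]  nu=[-2.1182]  x^+=[-1.8507, -0.5020]  P^+=[0.2869 -0.0185; -0.0185 0.7932]
step 2: x^-=[-1.5835, -0.6823]  P^-=[0.2915 -0.0361; -0.0361 0.7449]  S=[0.8509]  K=[0.3422; -0.0337]  nu=[5.2903]  x^+=[0.2267, -0.8606]  P^+=[0.1919 -0.0263; -0.0263 0.7439]
step 3: x^-=[0.2770, -0.7279]  P^-=[0.2188 -0.0490; -0.0490 0.7033]  S=[0.7779]  K=[0.2806; -0.0540]  nu=[-1.3297]  x^+=[-0.0962, -0.6561]  P^+=[0.1575 -0.0372; -0.0372 0.7010]
step 4: x^-=[-0.0256, -0.5899]  P^-=[0.1936 -0.0579; -0.0579 0.6670]  S=[0.7525]  K=[0.2565; -0.0681]  nu=[-2.8785]  x^+=[-0.7638, -0.3938]  P^+=[0.1441 -0.0448; -0.0448 0.6635]
step 5: x^-=[-0.6367, -0.4459]  P^-=[0.1840 -0.0622; -0.0622 0.6360]  S=[0.7429]  K=[0.2469; -0.0752]  nu=[2.5812]  x^+=[0.0006, -0.6400]  P^+=[0.1387 -0.0484; -0.0484 0.6318]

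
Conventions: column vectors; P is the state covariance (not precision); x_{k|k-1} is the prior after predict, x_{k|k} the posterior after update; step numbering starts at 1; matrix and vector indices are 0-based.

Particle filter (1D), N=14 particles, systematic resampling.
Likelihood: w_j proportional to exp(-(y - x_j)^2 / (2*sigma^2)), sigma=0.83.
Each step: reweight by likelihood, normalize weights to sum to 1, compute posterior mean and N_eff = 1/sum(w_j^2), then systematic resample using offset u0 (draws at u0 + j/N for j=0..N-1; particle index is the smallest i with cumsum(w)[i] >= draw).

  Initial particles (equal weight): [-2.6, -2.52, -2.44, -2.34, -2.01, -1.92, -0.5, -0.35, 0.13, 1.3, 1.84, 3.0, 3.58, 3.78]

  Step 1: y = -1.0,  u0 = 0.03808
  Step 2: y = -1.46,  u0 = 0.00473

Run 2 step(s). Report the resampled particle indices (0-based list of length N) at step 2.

resampled_idx = [0, 1, 2, 3, 3, 4, 5, 5, 6, 7, 8, 9, 10, 11]

step 1: w=[0.0406, 0.0486, 0.0577, 0.0707, 0.1240, 0.1407, 0.2169, 0.1914, 0.1030, 0.0056, 0.0007, 0.0000, 0.0000, 0.0000]  mean=-1.2072  Neff=7.0494  idx=[0, 2, 3, 4, 4, 5, 5, 6, 6, 6, 7, 7, 8, 8]
step 2: w=[0.0522, 0.0668, 0.0765, 0.1077, 0.1077, 0.1151, 0.1151, 0.0687, 0.0687, 0.0687, 0.0549, 0.0549, 0.0214, 0.0214]  mean=-1.4889  Neff=11.9243  idx=[0, 1, 2, 3, 3, 4, 5, 5, 6, 7, 8, 9, 10, 11]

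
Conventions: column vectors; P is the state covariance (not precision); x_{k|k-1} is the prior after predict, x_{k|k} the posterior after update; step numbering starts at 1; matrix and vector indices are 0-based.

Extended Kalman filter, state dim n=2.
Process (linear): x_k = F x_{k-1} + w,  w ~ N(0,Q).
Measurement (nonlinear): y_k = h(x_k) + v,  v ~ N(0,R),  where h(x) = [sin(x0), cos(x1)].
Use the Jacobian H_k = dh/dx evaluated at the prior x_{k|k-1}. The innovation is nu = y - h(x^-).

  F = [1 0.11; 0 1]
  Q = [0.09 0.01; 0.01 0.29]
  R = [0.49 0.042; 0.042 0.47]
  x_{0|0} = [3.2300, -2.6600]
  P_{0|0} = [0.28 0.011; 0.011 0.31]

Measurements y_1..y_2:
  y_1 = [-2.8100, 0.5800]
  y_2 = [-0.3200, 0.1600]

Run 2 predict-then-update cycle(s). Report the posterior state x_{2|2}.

step 1: x^-=[2.9374, -2.6600]  P^-=[0.3762 0.0551; 0.0551 0.6000]  H_jac=[-0.9792 0.0000; 0.0000 0.4632]  S=[0.8507 0.0170; 0.0170 0.5987]  K=[-0.4341 0.0550; -0.0727 0.4662]  nu=[-3.0128, 1.4663]  x^+=[4.3258, -1.7572]  P^+=[0.2149 0.0164; 0.0164 0.4665]
step 2: x^-=[4.1325, -1.7572]  P^-=[0.3141 0.0777; 0.0777 0.7565]  H_jac=[-0.5479 0.0000; 0.0000 0.9827]  S=[0.5843 0.0002; 0.0002 1.2005]  K=[-0.2946 0.0637; -0.0730 0.6192]  nu=[0.5165, 0.3453]  x^+=[4.0024, -1.5811]  P^+=[0.2586 0.0179; 0.0179 0.2931]

x_post = [4.0024, -1.5811]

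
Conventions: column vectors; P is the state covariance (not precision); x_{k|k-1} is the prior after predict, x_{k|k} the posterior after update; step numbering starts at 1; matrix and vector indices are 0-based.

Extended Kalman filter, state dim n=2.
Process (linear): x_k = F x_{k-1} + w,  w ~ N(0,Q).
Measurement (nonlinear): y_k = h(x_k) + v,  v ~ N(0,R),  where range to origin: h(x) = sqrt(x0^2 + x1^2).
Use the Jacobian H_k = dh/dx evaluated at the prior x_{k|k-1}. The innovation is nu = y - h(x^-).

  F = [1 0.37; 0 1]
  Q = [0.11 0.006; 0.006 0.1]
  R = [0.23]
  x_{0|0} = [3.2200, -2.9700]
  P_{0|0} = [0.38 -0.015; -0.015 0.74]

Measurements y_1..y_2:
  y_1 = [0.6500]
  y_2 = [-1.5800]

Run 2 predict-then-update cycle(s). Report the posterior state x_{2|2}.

step 1: x^-=[2.1211, -2.9700]  P^-=[0.5802 0.2648; 0.2648 0.8400]  H_jac=[0.5812 -0.8138]  S=[0.7318]  K=[0.1663; -0.7238]  nu=[-2.9997]  x^+=[1.6222, -0.7988]  P^+=[0.5600 0.3529; 0.3529 0.4566]
step 2: x^-=[1.3266, -0.7988]  P^-=[0.9936 0.5278; 0.5278 0.5566]  H_jac=[0.8567 -0.5158]  S=[0.6408]  K=[0.9034; 0.2576]  nu=[-3.1285]  x^+=[-1.4998, -1.6047]  P^+=[0.4706 0.3787; 0.3787 0.5141]

x_post = [-1.4998, -1.6047]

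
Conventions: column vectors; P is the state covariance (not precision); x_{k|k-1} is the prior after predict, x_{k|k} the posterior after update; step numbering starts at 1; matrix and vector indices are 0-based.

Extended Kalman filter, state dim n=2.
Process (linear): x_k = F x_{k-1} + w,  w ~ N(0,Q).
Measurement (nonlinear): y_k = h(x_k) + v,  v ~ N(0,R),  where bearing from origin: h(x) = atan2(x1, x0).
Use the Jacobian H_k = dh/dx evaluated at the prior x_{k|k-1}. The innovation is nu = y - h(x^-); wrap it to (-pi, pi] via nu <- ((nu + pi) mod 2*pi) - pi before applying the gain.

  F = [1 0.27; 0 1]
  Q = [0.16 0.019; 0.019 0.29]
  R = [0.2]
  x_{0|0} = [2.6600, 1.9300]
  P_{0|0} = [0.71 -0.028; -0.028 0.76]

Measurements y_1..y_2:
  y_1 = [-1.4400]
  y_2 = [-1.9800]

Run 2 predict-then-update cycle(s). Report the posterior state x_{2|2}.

x_post = [3.0676, -1.8797]

step 1: x^-=[3.1811, 1.9300]  P^-=[0.9103 0.1962; 0.1962 1.0500]  H_jac=[-0.1394 0.2298]  S=[0.2606]  K=[-0.3140; 0.8210]  nu=[-1.9853]  x^+=[3.8045, 0.3001]  P^+=[0.8846 0.2634; 0.2634 0.8744]
step 2: x^-=[3.8855, 0.3001]  P^-=[1.2506 0.5185; 0.5185 1.1644]  H_jac=[-0.0198 0.2558]  S=[0.2715]  K=[0.3976; 1.0596]  nu=[-2.0571]  x^+=[3.0676, -1.8797]  P^+=[1.2076 0.4041; 0.4041 0.8596]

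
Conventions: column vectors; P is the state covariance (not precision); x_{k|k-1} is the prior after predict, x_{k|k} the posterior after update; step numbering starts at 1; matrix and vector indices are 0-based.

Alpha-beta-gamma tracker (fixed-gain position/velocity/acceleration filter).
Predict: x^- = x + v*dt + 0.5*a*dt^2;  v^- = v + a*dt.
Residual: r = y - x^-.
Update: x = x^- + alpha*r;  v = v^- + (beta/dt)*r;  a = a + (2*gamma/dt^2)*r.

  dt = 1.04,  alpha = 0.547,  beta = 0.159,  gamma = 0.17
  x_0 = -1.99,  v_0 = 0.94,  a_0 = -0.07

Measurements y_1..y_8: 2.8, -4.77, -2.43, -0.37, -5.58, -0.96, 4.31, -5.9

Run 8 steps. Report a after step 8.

a_post = 2.9721

step 1: x_pred=-1.0503  r=3.8503  x^+=1.0558  v^+=1.4558  a^+=1.1403
step 2: x_pred=3.1866  r=-7.9566  x^+=-1.1657  v^+=1.4253  a^+=-1.3608
step 3: x_pred=-0.4192  r=-2.0108  x^+=-1.5191  v^+=-0.2973  a^+=-1.9929
step 4: x_pred=-2.9061  r=2.5361  x^+=-1.5189  v^+=-1.9822  a^+=-1.1957
step 5: x_pred=-4.2270  r=-1.3530  x^+=-4.9671  v^+=-3.4326  a^+=-1.6210
step 6: x_pred=-9.4136  r=8.4536  x^+=-4.7895  v^+=-3.8260  a^+=1.0364
step 7: x_pred=-8.2080  r=12.5180  x^+=-1.3607  v^+=-0.8343  a^+=4.9714
step 8: x_pred=0.4602  r=-6.3602  x^+=-3.0188  v^+=3.3636  a^+=2.9721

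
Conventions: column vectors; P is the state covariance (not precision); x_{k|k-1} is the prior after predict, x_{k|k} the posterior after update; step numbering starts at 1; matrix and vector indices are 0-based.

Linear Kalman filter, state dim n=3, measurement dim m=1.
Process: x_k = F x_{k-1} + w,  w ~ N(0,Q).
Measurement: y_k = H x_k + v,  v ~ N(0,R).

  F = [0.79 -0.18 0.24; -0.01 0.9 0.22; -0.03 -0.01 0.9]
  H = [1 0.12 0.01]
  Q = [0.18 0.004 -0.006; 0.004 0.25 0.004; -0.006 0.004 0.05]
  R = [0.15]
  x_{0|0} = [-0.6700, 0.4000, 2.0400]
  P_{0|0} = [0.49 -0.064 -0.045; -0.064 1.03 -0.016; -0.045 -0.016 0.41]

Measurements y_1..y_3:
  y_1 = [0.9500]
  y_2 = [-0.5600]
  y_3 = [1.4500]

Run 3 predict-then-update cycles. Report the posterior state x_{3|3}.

x_post = [0.8441, 1.2609, 1.5002]

step 1: x^-=[-0.1117, 0.8155, 1.8521]  P^-=[0.5453 -0.2012 0.0439; -0.2012 1.0992 0.0656; 0.0439 0.0656 0.3853]  S=[0.6639]  K=[0.7856; -0.1034; 0.0838]  nu=[0.9453]  x^+=[0.6310, 0.7177, 1.9313]  P^+=[0.1355 -0.1473 0.0002; -0.1473 1.0921 0.0713; 0.0002 0.0713 0.3807]
step 2: x^-=[0.8328, 1.0645, 1.7121]  P^-=[0.3577 -0.2463 0.0638; -0.2463 1.1839 0.1311; 0.0638 0.1311 0.3572]  S=[0.4673]  K=[0.7036; -0.2202; 0.1778]  nu=[-1.5377]  x^+=[-0.2491, 1.4031, 1.4387]  P^+=[0.1264 -0.1739 0.0053; -0.1739 1.1613 0.1494; 0.0053 0.1494 0.3424]
step 3: x^-=[-0.1041, 1.5818, 1.2883]  P^-=[0.3548 -0.2637 0.0467; -0.2637 1.2695 0.1867; 0.0467 0.1867 0.3245]  S=[0.4612]  K=[0.7017; -0.2375; 0.1568]  nu=[1.3514]  x^+=[0.8441, 1.2609, 1.5002]  P^+=[0.1277 -0.1869 -0.0041; -0.1869 1.2435 0.2039; -0.0041 0.2039 0.3132]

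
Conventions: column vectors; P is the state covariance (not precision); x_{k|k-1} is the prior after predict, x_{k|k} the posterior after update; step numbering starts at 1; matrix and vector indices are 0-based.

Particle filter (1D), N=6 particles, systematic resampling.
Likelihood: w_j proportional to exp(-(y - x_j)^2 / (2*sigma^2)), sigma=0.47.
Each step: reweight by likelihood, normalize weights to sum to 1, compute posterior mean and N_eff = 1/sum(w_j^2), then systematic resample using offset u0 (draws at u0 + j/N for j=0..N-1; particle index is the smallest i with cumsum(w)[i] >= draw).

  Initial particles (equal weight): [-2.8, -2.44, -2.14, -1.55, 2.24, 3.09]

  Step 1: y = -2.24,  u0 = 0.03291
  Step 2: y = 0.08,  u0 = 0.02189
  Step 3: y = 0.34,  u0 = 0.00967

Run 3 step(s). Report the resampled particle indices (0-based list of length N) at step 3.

resampled_idx = [1, 1, 2, 3, 4, 5]

step 1: w=[0.1806, 0.3354, 0.3590, 0.1250, 0.0000, 0.0000]  mean=-2.2861  Neff=3.4528  idx=[0, 1, 1, 2, 2, 2]
step 2: w=[0.0002, 0.0130, 0.0130, 0.3246, 0.3246, 0.3246]  mean=-2.1479  Neff=3.1598  idx=[2, 3, 4, 4, 5, 5]
step 3: w=[0.0056, 0.1989, 0.1989, 0.1989, 0.1989, 0.1989]  mean=-2.1417  Neff=5.0556  idx=[1, 1, 2, 3, 4, 5]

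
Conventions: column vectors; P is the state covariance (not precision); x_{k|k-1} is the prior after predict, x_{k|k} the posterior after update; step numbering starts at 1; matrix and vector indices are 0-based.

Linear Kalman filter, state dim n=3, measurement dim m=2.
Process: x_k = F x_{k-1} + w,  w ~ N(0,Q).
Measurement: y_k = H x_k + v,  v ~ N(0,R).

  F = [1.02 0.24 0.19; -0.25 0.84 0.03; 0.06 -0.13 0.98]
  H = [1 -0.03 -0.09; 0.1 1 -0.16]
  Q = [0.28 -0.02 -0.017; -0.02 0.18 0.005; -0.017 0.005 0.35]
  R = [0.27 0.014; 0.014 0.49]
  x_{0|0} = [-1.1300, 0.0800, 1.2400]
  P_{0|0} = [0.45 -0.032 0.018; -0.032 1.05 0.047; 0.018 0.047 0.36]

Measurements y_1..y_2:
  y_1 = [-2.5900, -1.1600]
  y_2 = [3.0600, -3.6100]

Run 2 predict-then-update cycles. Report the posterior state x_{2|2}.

step 1: x^-=[-0.8978, 0.3869, 1.1370]  P^-=[0.8173 0.0610 0.0767; 0.0610 0.9649 -0.0743; 0.0767 -0.0743 0.7057]  S=[1.0760 0.1312; 0.1312 1.5146]  K=[0.7488 0.0213; -0.0435 0.6527; 0.0291 -0.1211]  nu=[-1.5783, -1.2752]  x^+=[-2.1068, -0.3767, 1.2455]  P^+=[0.2090 0.0111 0.0690; 0.0111 0.3251 0.0435; 0.0690 0.0435 0.6836]
step 2: x^-=[-2.0027, 0.2477, 1.1432]  P^-=[0.5770 0.0110 0.1905; 0.0110 0.4196 0.0063; 0.1905 0.0063 1.0096]  S=[0.8206 0.0519; 0.0519 0.9353]  K=[0.6816 0.0031; -0.0311 0.4504; 0.1309 -0.1529]  nu=[5.1730, -3.4745]  x^+=[1.5127, -1.4781, 2.3515]  P^+=[0.1955 0.0112 0.1231; 0.0112 0.2305 0.0707; 0.1231 0.0707 0.9757]

x_post = [1.5127, -1.4781, 2.3515]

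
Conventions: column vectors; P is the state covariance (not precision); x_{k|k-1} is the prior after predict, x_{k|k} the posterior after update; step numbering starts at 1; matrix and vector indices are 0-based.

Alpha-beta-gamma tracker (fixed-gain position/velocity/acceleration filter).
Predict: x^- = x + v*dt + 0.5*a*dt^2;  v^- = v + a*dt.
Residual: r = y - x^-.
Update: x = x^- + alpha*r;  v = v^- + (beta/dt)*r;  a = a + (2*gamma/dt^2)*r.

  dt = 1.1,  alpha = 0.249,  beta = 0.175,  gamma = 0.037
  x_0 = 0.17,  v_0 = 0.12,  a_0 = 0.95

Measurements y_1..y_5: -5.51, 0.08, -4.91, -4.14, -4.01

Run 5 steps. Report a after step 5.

step 1: x_pred=0.8768  r=-6.3868  x^+=-0.7136  v^+=0.1489  a^+=0.5594
step 2: x_pred=-0.2113  r=0.2913  x^+=-0.1388  v^+=0.8106  a^+=0.5772
step 3: x_pred=1.1021  r=-6.0121  x^+=-0.3949  v^+=0.4891  a^+=0.2095
step 4: x_pred=0.2699  r=-4.4099  x^+=-0.8282  v^+=0.0180  a^+=-0.0602
step 5: x_pred=-0.8448  r=-3.1652  x^+=-1.6329  v^+=-0.5517  a^+=-0.2537

a_post = -0.2537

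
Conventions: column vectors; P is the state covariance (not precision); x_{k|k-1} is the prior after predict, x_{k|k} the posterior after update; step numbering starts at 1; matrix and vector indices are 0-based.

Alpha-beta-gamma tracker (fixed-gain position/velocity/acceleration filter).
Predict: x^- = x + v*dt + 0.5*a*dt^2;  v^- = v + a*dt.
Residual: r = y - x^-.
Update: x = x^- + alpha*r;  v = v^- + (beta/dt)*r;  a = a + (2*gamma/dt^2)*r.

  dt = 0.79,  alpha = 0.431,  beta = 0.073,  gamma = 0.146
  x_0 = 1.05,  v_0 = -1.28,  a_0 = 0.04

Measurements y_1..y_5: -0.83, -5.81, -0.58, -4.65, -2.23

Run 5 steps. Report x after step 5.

step 1: x_pred=0.0513  r=-0.8813  x^+=-0.3286  v^+=-1.3298  a^+=-0.3723
step 2: x_pred=-1.4953  r=-4.3147  x^+=-3.3549  v^+=-2.0227  a^+=-2.3911
step 3: x_pred=-5.6990  r=5.1190  x^+=-3.4927  v^+=-3.4386  a^+=0.0040
step 4: x_pred=-6.2079  r=1.5579  x^+=-5.5365  v^+=-3.2915  a^+=0.7329
step 5: x_pred=-7.9080  r=5.6780  x^+=-5.4608  v^+=-2.1878  a^+=3.3895

x_post = -5.4608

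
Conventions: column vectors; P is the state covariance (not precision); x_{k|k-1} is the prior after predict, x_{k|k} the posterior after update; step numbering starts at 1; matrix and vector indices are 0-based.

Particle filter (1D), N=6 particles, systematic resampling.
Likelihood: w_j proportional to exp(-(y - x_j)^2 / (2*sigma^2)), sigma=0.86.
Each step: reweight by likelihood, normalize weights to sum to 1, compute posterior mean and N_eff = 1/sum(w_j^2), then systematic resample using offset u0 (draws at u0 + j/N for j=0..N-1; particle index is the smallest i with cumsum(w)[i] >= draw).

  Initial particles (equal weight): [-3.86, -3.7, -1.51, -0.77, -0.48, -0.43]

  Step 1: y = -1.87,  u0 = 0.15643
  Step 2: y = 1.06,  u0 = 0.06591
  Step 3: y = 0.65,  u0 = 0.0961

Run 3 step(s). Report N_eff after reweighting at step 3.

N_eff = 5.6974

step 1: w=[0.0336, 0.0508, 0.4475, 0.2156, 0.1323, 0.1202]  mean=-1.2745  Neff=3.5409  idx=[2, 2, 2, 3, 4, 5]
step 2: w=[0.0204, 0.0204, 0.0204, 0.1847, 0.3577, 0.3963]  mean=-0.5769  Neff=3.1218  idx=[3, 3, 4, 4, 5, 5]
step 3: w=[0.1130, 0.1130, 0.1863, 0.1863, 0.2007, 0.2007]  mean=-0.5255  Neff=5.6974  idx=[0, 2, 3, 3, 4, 5]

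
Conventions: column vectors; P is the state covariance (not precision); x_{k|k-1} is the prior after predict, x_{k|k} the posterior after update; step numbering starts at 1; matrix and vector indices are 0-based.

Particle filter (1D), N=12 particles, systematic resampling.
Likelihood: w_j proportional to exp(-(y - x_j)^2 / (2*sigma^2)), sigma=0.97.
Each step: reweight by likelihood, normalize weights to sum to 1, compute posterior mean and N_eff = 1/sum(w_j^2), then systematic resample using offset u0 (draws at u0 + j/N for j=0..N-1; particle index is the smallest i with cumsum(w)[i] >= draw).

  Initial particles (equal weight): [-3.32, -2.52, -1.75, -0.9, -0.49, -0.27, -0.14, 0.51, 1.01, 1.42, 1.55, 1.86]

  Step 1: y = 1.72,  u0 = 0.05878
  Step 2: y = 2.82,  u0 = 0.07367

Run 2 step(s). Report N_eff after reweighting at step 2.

N_eff = 9.0086

step 1: w=[0.0000, 0.0000, 0.0004, 0.0057, 0.0165, 0.0269, 0.0351, 0.1013, 0.1687, 0.2102, 0.2171, 0.2182]  mean=1.2368  Neff=5.5586  idx=[6, 7, 8, 8, 9, 9, 9, 10, 10, 11, 11, 11]
step 2: w=[0.0023, 0.0141, 0.0421, 0.0421, 0.0847, 0.0847, 0.0847, 0.1019, 0.1019, 0.1471, 0.1471, 0.1471]  mean=1.5898  Neff=9.0086  idx=[3, 4, 5, 6, 7, 8, 9, 9, 10, 10, 11, 11]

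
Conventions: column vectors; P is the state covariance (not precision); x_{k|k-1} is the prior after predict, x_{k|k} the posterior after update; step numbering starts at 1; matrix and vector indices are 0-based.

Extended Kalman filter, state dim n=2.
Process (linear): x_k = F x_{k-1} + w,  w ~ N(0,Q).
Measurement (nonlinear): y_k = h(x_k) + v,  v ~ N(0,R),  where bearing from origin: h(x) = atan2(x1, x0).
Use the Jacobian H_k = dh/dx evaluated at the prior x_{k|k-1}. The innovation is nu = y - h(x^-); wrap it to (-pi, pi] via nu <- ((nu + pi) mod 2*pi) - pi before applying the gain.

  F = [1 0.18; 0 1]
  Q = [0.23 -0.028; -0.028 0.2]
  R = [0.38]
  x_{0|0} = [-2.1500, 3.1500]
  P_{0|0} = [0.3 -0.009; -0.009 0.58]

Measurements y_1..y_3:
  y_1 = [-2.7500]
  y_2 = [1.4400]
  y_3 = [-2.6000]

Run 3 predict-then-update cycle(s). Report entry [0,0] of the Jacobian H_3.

H_jac[0,0] = -0.3137

step 1: x^-=[-1.5830, 3.1500]  P^-=[0.5456 0.0674; 0.0674 0.7800]  H_jac=[-0.2535 -0.1274]  S=[0.4321]  K=[-0.3399; -0.2695]  nu=[1.4967]  x^+=[-2.0917, 2.7467]  P^+=[0.4956 0.0278; 0.0278 0.7486]
step 2: x^-=[-1.5973, 2.7467]  P^-=[0.7599 0.1346; 0.1346 0.9486]  H_jac=[-0.2721 -0.1582]  S=[0.4716]  K=[-0.4836; -0.3959]  nu=[-0.6575]  x^+=[-1.2794, 3.0070]  P^+=[0.6496 0.0443; 0.0443 0.8747]
step 3: x^-=[-0.7381, 3.0070]  P^-=[0.9239 0.1737; 0.1737 1.0747]  H_jac=[-0.3137 -0.0770]  S=[0.4857]  K=[-0.6243; -0.2826]  nu=[1.8717]  x^+=[-1.9065, 2.4781]  P^+=[0.7347 0.0881; 0.0881 1.0359]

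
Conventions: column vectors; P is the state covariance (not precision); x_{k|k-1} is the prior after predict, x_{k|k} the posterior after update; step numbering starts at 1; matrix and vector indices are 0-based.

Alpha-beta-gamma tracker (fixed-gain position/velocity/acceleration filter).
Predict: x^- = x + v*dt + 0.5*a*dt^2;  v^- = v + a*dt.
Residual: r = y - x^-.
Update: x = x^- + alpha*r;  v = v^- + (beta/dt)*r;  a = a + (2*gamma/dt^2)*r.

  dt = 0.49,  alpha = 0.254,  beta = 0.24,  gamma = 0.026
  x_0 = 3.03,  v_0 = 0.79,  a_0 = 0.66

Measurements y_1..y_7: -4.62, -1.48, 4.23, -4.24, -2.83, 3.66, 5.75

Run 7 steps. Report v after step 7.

step 1: x_pred=3.4963  r=-8.1163  x^+=1.4348  v^+=-2.8619  a^+=-1.0978
step 2: x_pred=-0.0994  r=-1.3806  x^+=-0.4500  v^+=-4.0761  a^+=-1.3968
step 3: x_pred=-2.6150  r=6.8450  x^+=-0.8764  v^+=-1.4079  a^+=0.0857
step 4: x_pred=-1.5560  r=-2.6840  x^+=-2.2377  v^+=-2.6805  a^+=-0.4956
step 5: x_pred=-3.6107  r=0.7807  x^+=-3.4124  v^+=-2.5410  a^+=-0.3266
step 6: x_pred=-4.6967  r=8.3567  x^+=-2.5741  v^+=1.3920  a^+=1.4833
step 7: x_pred=-1.7139  r=7.4639  x^+=0.1819  v^+=5.7746  a^+=3.0998

v_post = 5.7746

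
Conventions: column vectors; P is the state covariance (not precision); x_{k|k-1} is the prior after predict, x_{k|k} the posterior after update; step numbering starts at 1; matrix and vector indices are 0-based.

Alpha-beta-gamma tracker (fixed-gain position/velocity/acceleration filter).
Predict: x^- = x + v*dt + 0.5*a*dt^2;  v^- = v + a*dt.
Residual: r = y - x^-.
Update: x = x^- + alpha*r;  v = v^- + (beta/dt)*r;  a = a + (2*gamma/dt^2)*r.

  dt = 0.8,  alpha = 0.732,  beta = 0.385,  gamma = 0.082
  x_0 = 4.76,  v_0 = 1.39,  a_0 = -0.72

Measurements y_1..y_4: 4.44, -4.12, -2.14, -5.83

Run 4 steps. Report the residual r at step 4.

step 1: x_pred=5.6416  r=-1.2016  x^+=4.7620  v^+=0.2357  a^+=-1.0279
step 2: x_pred=4.6217  r=-8.7417  x^+=-1.7772  v^+=-4.7935  a^+=-3.2680
step 3: x_pred=-6.6578  r=4.5178  x^+=-3.3508  v^+=-5.2337  a^+=-2.1103
step 4: x_pred=-8.2130  r=2.3830  x^+=-6.4687  v^+=-5.7751  a^+=-1.4996

resid = 2.3830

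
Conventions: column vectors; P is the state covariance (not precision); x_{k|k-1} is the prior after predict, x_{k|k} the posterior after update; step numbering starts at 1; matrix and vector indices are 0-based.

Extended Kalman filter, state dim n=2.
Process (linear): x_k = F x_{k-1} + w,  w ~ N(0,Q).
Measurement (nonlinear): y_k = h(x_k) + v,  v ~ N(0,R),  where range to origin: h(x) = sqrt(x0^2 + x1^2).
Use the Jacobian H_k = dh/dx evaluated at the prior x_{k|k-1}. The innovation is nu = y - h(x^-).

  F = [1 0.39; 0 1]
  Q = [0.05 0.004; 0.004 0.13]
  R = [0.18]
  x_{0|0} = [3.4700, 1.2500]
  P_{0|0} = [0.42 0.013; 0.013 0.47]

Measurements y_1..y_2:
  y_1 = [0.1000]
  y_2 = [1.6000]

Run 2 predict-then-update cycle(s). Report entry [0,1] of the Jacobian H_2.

H_jac[0,1] = -0.4737

step 1: x^-=[3.9575, 1.2500]  P^-=[0.5516 0.2003; 0.2003 0.6000]  H_jac=[0.9536 0.3012]  S=[0.8511]  K=[0.6889; 0.4368]  nu=[-4.0502]  x^+=[1.1671, -0.5190]  P^+=[0.1477 -0.0558; -0.0558 0.4377]
step 2: x^-=[0.9647, -0.5190]  P^-=[0.2207 0.1189; 0.1189 0.5677]  H_jac=[0.8807 -0.4737]  S=[0.3794]  K=[0.3639; -0.4329]  nu=[0.5045]  x^+=[1.1483, -0.7374]  P^+=[0.1705 0.1787; 0.1787 0.4966]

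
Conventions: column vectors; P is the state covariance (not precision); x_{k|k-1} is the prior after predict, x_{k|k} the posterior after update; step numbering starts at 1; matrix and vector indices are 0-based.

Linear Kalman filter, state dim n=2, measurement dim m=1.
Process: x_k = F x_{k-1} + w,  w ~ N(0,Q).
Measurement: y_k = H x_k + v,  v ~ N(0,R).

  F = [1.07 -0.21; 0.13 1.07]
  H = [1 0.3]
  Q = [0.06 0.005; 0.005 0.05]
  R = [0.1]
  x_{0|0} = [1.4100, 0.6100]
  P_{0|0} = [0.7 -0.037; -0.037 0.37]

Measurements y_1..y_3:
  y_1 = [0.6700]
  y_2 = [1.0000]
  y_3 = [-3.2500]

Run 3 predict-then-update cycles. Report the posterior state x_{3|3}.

x_post = [-2.5897, 2.5588]

step 1: x^-=[1.3806, 0.8360]  P^-=[0.8944 -0.0221; -0.0221 0.4751]  S=[1.0239]  K=[0.8670; 0.1176]  nu=[-0.9614]  x^+=[0.5470, 0.7229]  P^+=[0.1247 -0.1265; -0.1265 0.4610]
step 2: x^-=[0.4335, 0.8446]  P^-=[0.2799 -0.2227; -0.2227 0.5447]  S=[0.2954]  K=[0.7216; -0.2006]  nu=[0.3131]  x^+=[0.6594, 0.7818]  P^+=[0.1261 -0.1799; -0.1799 0.5328]
step 3: x^-=[0.5414, 0.9223]  P^-=[0.3088 -0.2982; -0.2982 0.6121]  S=[0.2849]  K=[0.7697; -0.4023]  nu=[-4.0681]  x^+=[-2.5897, 2.5588]  P^+=[0.1400 -0.2100; -0.2100 0.5660]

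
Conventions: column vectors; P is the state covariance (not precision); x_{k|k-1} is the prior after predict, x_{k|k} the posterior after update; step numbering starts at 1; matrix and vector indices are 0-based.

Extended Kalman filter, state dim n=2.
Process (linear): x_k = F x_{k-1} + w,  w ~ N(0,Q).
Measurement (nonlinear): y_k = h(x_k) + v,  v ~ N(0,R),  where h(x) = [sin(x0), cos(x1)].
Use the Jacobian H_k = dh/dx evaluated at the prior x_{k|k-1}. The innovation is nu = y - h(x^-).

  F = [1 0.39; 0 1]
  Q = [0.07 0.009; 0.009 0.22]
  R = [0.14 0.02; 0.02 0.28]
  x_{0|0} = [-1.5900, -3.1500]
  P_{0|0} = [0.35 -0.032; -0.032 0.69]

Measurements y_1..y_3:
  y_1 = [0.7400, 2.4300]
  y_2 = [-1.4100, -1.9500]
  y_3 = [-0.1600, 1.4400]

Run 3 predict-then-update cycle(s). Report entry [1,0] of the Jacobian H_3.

step 1: x^-=[-2.8185, -3.1500]  P^-=[0.5000 0.2461; 0.2461 0.9100]  H_jac=[-0.9483 0.0000; 0.0000 -0.0084]  S=[0.5896 0.0220; 0.0220 0.2801]  K=[-0.8062 0.0558; -0.3960 0.0037]  nu=[1.0575, 3.4300]  x^+=[-3.4796, -3.5559]  P^+=[0.1179 0.0584; 0.0584 0.8176]
step 2: x^-=[-4.8664, -3.5559]  P^-=[0.3578 0.3863; 0.3863 1.0376]  H_jac=[0.1534 0.0000; 0.0000 -0.4026]  S=[0.1484 -0.0039; -0.0039 0.4482]  K=[0.3608 -0.3439; 0.3751 -0.9288]  nu=[-2.3982, -1.0346]  x^+=[-5.3759, -3.4945]  P^+=[0.2845 0.2212; 0.2212 0.6274]
step 3: x^-=[-6.7388, -3.4945]  P^-=[0.6225 0.4749; 0.4749 0.8474]  H_jac=[0.8980 0.0000; 0.0000 -0.3456]  S=[0.6420 -0.1274; -0.1274 0.3812]  K=[0.8411 -0.1495; 0.5483 -0.5850]  nu=[0.2800, 2.3784]  x^+=[-6.8588, -4.7323]  P^+=[0.1278 0.0724; 0.0724 0.4423]

H_jac[1,0] = 0.0000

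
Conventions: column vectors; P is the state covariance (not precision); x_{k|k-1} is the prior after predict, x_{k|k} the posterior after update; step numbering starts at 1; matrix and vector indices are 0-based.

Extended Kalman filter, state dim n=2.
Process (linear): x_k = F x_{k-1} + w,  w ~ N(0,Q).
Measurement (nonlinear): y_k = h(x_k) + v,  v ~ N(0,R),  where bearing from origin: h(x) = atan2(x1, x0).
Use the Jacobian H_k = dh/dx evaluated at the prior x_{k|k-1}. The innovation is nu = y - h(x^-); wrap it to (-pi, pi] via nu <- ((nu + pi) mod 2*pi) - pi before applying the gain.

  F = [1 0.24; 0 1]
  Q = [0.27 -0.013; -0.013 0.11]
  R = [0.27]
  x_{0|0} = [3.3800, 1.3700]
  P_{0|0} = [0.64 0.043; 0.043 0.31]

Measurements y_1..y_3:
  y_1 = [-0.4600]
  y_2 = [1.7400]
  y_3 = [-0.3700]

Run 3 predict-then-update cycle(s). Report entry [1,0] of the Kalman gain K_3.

step 1: x^-=[3.7088, 1.3700]  P^-=[0.9485 0.1044; 0.1044 0.4200]  H_jac=[-0.0876 0.2373]  S=[0.2966]  K=[-0.1968; 0.3051]  nu=[-0.8138]  x^+=[3.8689, 1.1217]  P^+=[0.9370 0.1222; 0.1222 0.3924]
step 2: x^-=[4.1381, 1.1217]  P^-=[1.2883 0.2034; 0.2034 0.5024]  H_jac=[-0.0610 0.2251]  S=[0.2947]  K=[-0.1114; 0.3417]  nu=[1.4753]  x^+=[3.9738, 1.6258]  P^+=[1.2846 0.2146; 0.2146 0.4680]
step 3: x^-=[4.3640, 1.6258]  P^-=[1.6846 0.3139; 0.3139 0.5780]  H_jac=[-0.0750 0.2012]  S=[0.2934]  K=[-0.2151; 0.3162]  nu=[-0.7266]  x^+=[4.5203, 1.3960]  P^+=[1.6710 0.3339; 0.3339 0.5486]

K[1,0] = 0.3162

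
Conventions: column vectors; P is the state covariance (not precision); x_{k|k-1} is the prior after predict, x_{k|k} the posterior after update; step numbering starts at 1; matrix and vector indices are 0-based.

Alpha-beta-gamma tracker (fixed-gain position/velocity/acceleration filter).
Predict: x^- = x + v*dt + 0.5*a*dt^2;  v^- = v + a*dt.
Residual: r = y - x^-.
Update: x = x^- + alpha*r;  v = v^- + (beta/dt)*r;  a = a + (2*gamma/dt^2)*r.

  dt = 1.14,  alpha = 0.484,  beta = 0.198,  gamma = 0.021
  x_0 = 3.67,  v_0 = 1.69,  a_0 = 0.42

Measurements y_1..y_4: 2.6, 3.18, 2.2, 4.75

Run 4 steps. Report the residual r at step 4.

step 1: x_pred=5.8695  r=-3.2695  x^+=4.2871  v^+=1.6009  a^+=0.3143
step 2: x_pred=6.3164  r=-3.1364  x^+=4.7984  v^+=1.4145  a^+=0.2130
step 3: x_pred=6.5493  r=-4.3493  x^+=4.4443  v^+=0.9019  a^+=0.0724
step 4: x_pred=5.5195  r=-0.7695  x^+=5.1471  v^+=0.8508  a^+=0.0475

resid = -0.7695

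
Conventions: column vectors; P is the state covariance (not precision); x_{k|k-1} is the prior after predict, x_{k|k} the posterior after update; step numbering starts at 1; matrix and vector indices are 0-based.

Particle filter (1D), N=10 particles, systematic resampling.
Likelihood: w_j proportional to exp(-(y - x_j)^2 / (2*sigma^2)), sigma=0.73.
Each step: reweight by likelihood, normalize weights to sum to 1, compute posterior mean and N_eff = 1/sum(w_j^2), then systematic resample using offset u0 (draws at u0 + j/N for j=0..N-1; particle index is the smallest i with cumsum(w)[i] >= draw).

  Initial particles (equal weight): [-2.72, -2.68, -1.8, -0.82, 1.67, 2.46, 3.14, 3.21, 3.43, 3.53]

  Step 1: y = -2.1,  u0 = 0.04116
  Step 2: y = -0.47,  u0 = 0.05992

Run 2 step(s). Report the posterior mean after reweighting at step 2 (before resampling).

step 1: w=[0.2723, 0.2848, 0.3589, 0.0840, 0.0000, 0.0000, 0.0000, 0.0000, 0.0000, 0.0000]  mean=-2.2189  Neff=3.4347  idx=[0, 0, 0, 1, 1, 1, 2, 2, 2, 3]
step 2: w=[0.0057, 0.0057, 0.0057, 0.0067, 0.0067, 0.0067, 0.1252, 0.1252, 0.1252, 0.5870]  mean=-1.2583  Neff=2.5521  idx=[6, 6, 7, 8, 9, 9, 9, 9, 9, 9]

post_mean = -1.2583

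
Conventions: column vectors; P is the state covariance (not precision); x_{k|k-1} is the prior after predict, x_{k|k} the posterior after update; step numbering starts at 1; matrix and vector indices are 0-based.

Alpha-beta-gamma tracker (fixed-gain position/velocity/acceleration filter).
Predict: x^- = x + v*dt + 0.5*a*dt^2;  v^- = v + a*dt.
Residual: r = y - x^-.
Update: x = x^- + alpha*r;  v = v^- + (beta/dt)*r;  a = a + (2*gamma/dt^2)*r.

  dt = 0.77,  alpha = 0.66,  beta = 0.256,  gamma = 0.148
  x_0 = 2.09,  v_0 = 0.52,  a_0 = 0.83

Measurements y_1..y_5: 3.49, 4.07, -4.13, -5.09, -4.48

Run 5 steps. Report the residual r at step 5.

step 1: x_pred=2.7365  r=0.7535  x^+=3.2338  v^+=1.4096  a^+=1.2062
step 2: x_pred=4.6768  r=-0.6068  x^+=4.2763  v^+=2.1367  a^+=0.9033
step 3: x_pred=6.1893  r=-10.3193  x^+=-0.6214  v^+=-0.5987  a^+=-4.2486
step 4: x_pred=-2.3419  r=-2.7481  x^+=-4.1556  v^+=-4.7837  a^+=-5.6205
step 5: x_pred=-9.5053  r=5.0253  x^+=-6.1886  v^+=-7.4408  a^+=-3.1117

resid = 5.0253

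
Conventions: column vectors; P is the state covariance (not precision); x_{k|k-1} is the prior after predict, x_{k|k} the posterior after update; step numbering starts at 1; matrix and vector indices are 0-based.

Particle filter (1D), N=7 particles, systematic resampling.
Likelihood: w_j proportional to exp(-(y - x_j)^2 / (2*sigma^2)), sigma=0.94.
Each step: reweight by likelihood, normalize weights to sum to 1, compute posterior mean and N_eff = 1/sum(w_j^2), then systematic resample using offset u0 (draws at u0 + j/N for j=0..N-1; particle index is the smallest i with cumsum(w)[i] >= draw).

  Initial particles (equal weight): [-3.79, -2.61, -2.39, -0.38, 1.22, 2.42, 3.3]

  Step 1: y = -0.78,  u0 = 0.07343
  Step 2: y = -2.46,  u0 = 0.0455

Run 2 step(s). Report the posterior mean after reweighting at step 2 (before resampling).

post_mean = -2.1843

step 1: w=[0.0042, 0.1068, 0.1639, 0.6490, 0.0739, 0.0022, 0.0001]  mean=-0.8375  Neff=2.1508  idx=[1, 2, 3, 3, 3, 3, 4]
step 2: w=[0.4236, 0.4278, 0.0371, 0.0371, 0.0371, 0.0371, 0.0002]  mean=-2.1843  Neff=2.7175  idx=[0, 0, 0, 1, 1, 1, 3]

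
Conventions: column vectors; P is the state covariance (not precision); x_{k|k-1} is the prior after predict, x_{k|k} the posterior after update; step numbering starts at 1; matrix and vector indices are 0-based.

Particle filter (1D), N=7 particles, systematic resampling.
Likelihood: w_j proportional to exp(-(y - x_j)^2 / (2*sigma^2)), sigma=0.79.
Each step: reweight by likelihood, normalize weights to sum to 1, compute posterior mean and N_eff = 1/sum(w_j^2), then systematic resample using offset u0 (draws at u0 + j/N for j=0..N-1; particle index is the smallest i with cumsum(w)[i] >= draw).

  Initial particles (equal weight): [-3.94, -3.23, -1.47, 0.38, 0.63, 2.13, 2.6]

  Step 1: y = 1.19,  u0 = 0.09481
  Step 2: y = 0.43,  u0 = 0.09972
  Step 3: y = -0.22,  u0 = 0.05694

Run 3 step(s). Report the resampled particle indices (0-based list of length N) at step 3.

resampled_idx = [0, 1, 1, 2, 3, 4, 5]

step 1: w=[0.0000, 0.0000, 0.0017, 0.2858, 0.3760, 0.2382, 0.0983]  mean=1.1060  Neff=3.4544  idx=[3, 3, 4, 4, 5, 5, 6]
step 2: w=[0.2403, 0.2403, 0.2332, 0.2332, 0.0238, 0.0238, 0.0055]  mean=0.5921  Neff=4.4370  idx=[0, 1, 1, 2, 2, 3, 4]
step 3: w=[0.1901, 0.1901, 0.1901, 0.1422, 0.1422, 0.1422, 0.0030]  mean=0.4920  Neff=5.9134  idx=[0, 1, 1, 2, 3, 4, 5]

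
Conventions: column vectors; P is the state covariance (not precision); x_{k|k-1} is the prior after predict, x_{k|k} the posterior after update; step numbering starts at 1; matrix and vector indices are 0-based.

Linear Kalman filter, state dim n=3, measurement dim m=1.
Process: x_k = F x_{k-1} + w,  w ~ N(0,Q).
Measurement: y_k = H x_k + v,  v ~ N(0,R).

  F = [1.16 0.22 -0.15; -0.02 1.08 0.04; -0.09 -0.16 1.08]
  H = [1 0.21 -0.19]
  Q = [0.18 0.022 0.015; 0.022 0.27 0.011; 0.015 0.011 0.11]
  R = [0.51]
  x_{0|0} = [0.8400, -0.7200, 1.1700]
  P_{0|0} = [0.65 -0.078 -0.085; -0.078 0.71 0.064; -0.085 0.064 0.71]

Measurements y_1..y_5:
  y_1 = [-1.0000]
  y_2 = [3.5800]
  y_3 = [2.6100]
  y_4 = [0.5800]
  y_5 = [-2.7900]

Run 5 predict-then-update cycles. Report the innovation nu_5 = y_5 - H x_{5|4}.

innov = [-4.2715]

step 1: x^-=[0.6405, -0.7476, 1.3032]  P^-=[1.0905 0.0600 -0.2677; 0.0600 1.1086 0.0039; -0.2677 0.0039 0.9537]  S=[1.8105]  K=[0.6374; 0.1613; -0.2475]  nu=[-1.2359]  x^+=[-0.1473, -0.9470, 1.6091]  P^+=[0.3550 -0.1262 0.0179; -0.1262 1.0615 0.0762; 0.0179 0.0762 0.8428]
step 2: x^-=[-0.6205, -0.9554, 1.9026]  P^-=[0.6523 0.0926 -0.1275; 0.0926 1.5216 -0.0356; -0.1275 -0.0356 1.0897]  S=[1.3589]  K=[0.5122; 0.3083; -0.2516]  nu=[4.7627]  x^+=[1.8187, 0.5128, 0.7041]  P^+=[0.2959 -0.1219 0.0477; -0.1219 1.3924 0.0698; 0.0477 0.0698 1.0036]
step 3: x^-=[2.1169, 0.5456, 0.5147]  P^-=[0.5847 0.1794 -0.1238; 0.1794 1.9071 -0.0945; -0.1238 -0.0945 1.2818]  S=[1.3550]  K=[0.4767; 0.4412; -0.2857]  nu=[0.4763]  x^+=[2.3439, 0.7557, 0.3786]  P^+=[0.2768 -0.1056 0.0608; -0.1056 1.6433 0.0763; 0.0608 0.0763 1.1711]
step 4: x^-=[2.8285, 0.7845, 0.0770]  P^-=[0.5783 0.2585 -0.1429; 0.2585 2.1998 -0.1249; -0.1429 -0.1249 1.4791]  S=[1.4115]  K=[0.4674; 0.5272; -0.3189]  nu=[-2.3986]  x^+=[1.7074, -0.4801, 0.8419]  P^+=[0.2699 -0.0893 0.0675; -0.0893 1.8074 0.1124; 0.0675 0.1124 1.3355]
step 5: x^-=[1.7487, -0.5190, 0.8325]  P^-=[0.5843 0.3118 -0.1599; 0.3118 2.3939 -0.1061; -0.1599 -0.1061 1.6617]  S=[1.4600]  K=[0.4658; 0.5717; -0.3410]  nu=[-4.2715]  x^+=[-0.2412, -2.9609, 2.2892]  P^+=[0.2674 -0.0770 0.0720; -0.0770 1.9167 0.1786; 0.0720 0.1786 1.4919]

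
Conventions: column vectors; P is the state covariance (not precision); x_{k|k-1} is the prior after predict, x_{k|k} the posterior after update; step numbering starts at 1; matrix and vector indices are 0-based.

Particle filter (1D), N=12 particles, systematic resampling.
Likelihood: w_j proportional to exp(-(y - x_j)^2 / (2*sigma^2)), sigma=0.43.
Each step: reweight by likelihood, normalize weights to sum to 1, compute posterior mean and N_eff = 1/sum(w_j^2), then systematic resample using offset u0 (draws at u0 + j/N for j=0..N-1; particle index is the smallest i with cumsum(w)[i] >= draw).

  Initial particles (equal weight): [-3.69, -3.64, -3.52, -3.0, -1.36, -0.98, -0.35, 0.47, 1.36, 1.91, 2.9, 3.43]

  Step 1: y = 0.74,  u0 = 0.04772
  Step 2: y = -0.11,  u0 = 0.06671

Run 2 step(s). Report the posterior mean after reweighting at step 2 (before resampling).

post_mean = 0.4732

step 1: w=[0.0000, 0.0000, 0.0000, 0.0000, 0.0000, 0.0003, 0.0325, 0.6622, 0.2852, 0.0199, 0.0000, 0.0000]  mean=0.7255  Neff=1.9185  idx=[7, 7, 7, 7, 7, 7, 7, 7, 8, 8, 8, 8]
step 2: w=[0.1246, 0.1246, 0.1246, 0.1246, 0.1246, 0.1246, 0.1246, 0.1246, 0.0009, 0.0009, 0.0009, 0.0009]  mean=0.4732  Neff=8.0575  idx=[0, 1, 1, 2, 3, 3, 4, 5, 5, 6, 7, 7]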